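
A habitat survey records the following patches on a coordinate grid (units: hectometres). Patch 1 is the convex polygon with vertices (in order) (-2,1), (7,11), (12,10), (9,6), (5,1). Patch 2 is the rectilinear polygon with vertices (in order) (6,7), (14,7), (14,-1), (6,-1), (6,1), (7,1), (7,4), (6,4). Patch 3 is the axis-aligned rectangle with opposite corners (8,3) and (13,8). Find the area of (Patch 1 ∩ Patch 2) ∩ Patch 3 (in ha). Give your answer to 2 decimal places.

2.00

The region (Patch 1 ∩ Patch 2) ∩ Patch 3 is the polygon with vertices (8,4.75), (8,7), (9.75,7), (9,6).
By the shoelace formula its area is 2.00.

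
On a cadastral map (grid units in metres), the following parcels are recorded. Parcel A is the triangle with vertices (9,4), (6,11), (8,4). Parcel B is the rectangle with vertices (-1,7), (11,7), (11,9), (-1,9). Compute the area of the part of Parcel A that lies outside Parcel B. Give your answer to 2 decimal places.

|Parcel A| = 3.5, |Parcel A∩Parcel B| = 0.8571.
|Parcel A ∖ Parcel B| = |Parcel A| − |Parcel A∩Parcel B| = 3.5 − 0.8571 = 2.64.

2.64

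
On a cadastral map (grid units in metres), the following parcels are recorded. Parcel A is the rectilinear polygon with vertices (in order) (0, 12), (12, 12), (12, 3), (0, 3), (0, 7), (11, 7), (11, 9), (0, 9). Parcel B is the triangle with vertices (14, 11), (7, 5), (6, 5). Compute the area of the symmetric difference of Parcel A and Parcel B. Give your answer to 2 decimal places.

|Parcel A| = 86, |Parcel B| = 3, |Parcel A∩Parcel B| = 1.9345.
|Parcel A △ Parcel B| = |Parcel A| + |Parcel B| − 2·|Parcel A∩Parcel B| = 86 + 3 − 3.869 = 85.13.

85.13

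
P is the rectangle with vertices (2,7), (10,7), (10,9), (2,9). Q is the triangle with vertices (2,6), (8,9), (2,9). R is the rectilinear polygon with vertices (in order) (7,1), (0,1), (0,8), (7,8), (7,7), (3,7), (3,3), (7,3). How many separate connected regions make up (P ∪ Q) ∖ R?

(P ∪ Q) ∖ R splits into 2 disjoint pieces (area 11, area 0.25).

2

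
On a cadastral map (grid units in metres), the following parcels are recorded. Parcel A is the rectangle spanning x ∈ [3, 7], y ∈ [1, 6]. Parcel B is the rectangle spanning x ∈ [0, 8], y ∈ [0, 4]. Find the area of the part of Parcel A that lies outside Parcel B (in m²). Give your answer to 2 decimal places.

8.00

|Parcel A∩Parcel B|: x∈[3,7], y∈[1,4] → 4·3 = 12.
|Parcel A| = 20.
|Parcel A ∖ Parcel B| = |Parcel A| − |Parcel A∩Parcel B| = 20 − 12 = 8.00.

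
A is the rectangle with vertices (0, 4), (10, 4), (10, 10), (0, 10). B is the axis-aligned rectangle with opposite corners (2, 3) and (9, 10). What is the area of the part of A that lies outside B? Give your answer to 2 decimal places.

|A∩B|: x∈[2,9], y∈[4,10] → 7·6 = 42.
|A| = 60.
|A ∖ B| = |A| − |A∩B| = 60 − 42 = 18.00.

18.00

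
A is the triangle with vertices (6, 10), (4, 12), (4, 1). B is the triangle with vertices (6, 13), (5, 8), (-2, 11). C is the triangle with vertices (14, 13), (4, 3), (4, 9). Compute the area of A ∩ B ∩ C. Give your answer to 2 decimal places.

The intersection is the polygon with vertices (5,8), (4,8.429), (4,9), (5.304,9.522).
By the shoelace formula its area is 1.20.

1.20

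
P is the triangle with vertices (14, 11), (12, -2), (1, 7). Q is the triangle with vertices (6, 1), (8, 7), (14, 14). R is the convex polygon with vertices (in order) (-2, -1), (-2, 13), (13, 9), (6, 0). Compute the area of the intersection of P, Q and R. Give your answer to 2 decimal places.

8.39

The intersection is the polygon with vertices (8,7), (10.326,9.713), (11.216,9.476), (6.781,2.27), (6.5,2.5).
By the shoelace formula its area is 8.39.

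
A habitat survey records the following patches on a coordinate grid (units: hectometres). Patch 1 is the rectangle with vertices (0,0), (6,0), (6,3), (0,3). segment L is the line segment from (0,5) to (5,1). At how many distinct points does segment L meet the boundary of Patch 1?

The segment meets the boundary at (2.5,3).

1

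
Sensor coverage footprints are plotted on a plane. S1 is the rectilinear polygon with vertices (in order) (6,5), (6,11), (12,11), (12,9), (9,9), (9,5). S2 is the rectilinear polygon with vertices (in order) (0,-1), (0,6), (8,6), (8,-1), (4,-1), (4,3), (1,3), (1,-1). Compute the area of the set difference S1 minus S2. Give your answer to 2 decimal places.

22.00

|S1| = 24, |S1∩S2| = 2.
|S1 ∖ S2| = |S1| − |S1∩S2| = 24 − 2 = 22.00.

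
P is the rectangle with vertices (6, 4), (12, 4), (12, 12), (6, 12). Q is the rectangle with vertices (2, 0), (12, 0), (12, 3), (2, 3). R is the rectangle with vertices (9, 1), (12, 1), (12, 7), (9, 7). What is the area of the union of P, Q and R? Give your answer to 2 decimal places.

By inclusion–exclusion:
Individual areas: |P| = 48, |Q| = 30, |R| = 18.
|P∩Q| = 0 (no overlap).
|P∩R|: x∈[9,12], y∈[4,7] → 3·3 = 9.
|Q∩R|: x∈[9,12], y∈[1,3] → 3·2 = 6.
|P∩Q∩R| = 0.
|P ∪ Q ∪ R| = 96 − 15 + 0 = 81.00.

81.00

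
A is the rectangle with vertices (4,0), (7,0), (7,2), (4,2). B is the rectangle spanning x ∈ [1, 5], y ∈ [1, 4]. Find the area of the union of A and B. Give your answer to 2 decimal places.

17.00

By inclusion–exclusion:
Individual areas: |A| = 6, |B| = 12.
|A∩B|: x∈[4,5], y∈[1,2] → 1·1 = 1.
|A ∪ B| = 18 − 1 = 17.00.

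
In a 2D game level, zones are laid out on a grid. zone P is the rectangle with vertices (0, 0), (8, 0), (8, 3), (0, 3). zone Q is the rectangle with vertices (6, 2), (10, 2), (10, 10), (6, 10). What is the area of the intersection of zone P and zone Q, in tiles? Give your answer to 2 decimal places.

2.00

|zone P∩zone Q|: x∈[6,8], y∈[2,3] → 2·1 = 2.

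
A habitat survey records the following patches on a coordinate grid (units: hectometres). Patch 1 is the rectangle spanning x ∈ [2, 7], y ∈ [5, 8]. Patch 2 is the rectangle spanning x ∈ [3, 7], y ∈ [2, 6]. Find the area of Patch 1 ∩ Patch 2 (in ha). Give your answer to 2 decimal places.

4.00

|Patch 1∩Patch 2|: x∈[3,7], y∈[5,6] → 4·1 = 4.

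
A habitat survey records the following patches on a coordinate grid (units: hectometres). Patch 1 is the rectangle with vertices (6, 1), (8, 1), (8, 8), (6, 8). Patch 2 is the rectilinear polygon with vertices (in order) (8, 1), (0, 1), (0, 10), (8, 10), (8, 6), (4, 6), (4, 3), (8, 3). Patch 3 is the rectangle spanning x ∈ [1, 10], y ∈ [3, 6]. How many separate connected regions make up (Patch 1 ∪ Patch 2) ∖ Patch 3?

(Patch 1 ∪ Patch 2) ∖ Patch 3 is a single connected region.

1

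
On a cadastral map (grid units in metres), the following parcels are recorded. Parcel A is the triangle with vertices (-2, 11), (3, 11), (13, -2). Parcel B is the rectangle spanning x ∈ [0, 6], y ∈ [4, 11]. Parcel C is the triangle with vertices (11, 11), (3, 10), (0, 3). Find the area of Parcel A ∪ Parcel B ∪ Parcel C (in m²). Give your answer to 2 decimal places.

By inclusion–exclusion:
Individual areas: |Parcel A| = 32.5, |Parcel B| = 42, |Parcel C| = 26.5.
|Parcel A∩Parcel B| = 20.15.
|Parcel A∩Parcel C| = 9.0426.
|Parcel B∩Parcel C| = 18.4984.
|Parcel A∩Parcel B∩Parcel C| = 9.0426.
|Parcel A ∪ Parcel B ∪ Parcel C| = 101 − 47.691 + 9.0426 = 62.35.

62.35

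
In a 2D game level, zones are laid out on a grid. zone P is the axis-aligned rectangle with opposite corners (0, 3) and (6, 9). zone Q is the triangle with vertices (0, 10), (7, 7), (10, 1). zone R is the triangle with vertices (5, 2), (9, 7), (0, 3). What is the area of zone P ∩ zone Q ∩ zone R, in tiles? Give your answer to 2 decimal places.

The intersection is the polygon with vertices (5.207,5.314), (6,5.667), (6,4.6).
By the shoelace formula its area is 0.42.

0.42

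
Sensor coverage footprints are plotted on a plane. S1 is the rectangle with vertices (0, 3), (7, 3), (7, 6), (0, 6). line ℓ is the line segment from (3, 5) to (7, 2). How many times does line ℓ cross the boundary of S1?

1

The segment meets the boundary at (5.667,3).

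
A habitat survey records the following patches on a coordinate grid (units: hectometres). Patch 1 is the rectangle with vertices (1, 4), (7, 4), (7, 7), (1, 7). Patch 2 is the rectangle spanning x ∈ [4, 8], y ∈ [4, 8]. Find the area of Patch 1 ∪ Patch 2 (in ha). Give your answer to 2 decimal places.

25.00

By inclusion–exclusion:
Individual areas: |Patch 1| = 18, |Patch 2| = 16.
|Patch 1∩Patch 2|: x∈[4,7], y∈[4,7] → 3·3 = 9.
|Patch 1 ∪ Patch 2| = 34 − 9 = 25.00.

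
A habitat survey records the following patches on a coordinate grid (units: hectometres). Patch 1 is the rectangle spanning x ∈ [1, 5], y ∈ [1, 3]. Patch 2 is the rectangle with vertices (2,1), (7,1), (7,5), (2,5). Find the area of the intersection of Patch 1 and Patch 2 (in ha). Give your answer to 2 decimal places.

|Patch 1∩Patch 2|: x∈[2,5], y∈[1,3] → 3·2 = 6.

6.00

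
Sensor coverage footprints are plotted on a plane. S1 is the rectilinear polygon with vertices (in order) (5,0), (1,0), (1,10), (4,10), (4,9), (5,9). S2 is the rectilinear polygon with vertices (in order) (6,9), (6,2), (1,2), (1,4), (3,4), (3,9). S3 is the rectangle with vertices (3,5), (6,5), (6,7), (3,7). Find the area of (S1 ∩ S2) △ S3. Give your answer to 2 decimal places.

16.00

|S1 ∩ S2| = 18.
|(S1 ∩ S2) ∩ S3| = 4.
|(S1 ∩ S2) △ S3| = 18 + 6 − 8 = 16.00.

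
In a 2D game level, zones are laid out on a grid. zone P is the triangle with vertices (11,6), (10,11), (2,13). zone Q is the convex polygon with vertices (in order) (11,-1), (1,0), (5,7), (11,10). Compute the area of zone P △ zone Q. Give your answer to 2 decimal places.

79.39

|zone P| = 19, |zone Q| = 70, |zone P∩zone Q| = 4.8063.
|zone P △ zone Q| = |zone P| + |zone Q| − 2·|zone P∩zone Q| = 19 + 70 − 9.6126 = 79.39.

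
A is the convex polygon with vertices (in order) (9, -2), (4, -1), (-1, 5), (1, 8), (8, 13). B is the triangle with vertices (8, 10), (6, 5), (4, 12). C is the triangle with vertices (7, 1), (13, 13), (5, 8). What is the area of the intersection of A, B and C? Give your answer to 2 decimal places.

The intersection is the polygon with vertices (6,5), (5.121,8.076), (7.933,9.833).
By the shoelace formula its area is 5.10.

5.10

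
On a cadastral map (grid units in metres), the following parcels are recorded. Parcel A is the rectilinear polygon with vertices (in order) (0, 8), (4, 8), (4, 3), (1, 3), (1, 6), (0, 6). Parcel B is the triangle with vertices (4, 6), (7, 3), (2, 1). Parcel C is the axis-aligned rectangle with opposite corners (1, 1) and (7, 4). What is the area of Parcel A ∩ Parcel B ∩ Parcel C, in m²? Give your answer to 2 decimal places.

The intersection is the polygon with vertices (2.8,3), (3.2,4), (4,4), (4,3).
By the shoelace formula its area is 1.00.

1.00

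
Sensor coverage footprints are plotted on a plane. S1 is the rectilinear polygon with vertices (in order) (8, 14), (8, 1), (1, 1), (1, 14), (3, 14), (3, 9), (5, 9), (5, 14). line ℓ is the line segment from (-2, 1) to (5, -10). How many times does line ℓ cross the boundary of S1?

The segment lies entirely outside S1 and never meets its boundary.

0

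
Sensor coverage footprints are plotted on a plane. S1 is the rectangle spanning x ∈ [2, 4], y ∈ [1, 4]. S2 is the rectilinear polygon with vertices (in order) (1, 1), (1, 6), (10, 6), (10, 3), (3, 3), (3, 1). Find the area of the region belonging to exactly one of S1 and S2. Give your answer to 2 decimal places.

29.00

|S1| = 6, |S2| = 31, |S1∩S2| = 4.
|S1 △ S2| = |S1| + |S2| − 2·|S1∩S2| = 6 + 31 − 8 = 29.00.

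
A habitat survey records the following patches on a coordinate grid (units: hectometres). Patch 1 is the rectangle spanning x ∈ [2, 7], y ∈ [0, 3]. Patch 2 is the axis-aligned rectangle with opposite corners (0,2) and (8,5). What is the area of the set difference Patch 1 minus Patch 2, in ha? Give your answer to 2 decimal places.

|Patch 1∩Patch 2|: x∈[2,7], y∈[2,3] → 5·1 = 5.
|Patch 1| = 15.
|Patch 1 ∖ Patch 2| = |Patch 1| − |Patch 1∩Patch 2| = 15 − 5 = 10.00.

10.00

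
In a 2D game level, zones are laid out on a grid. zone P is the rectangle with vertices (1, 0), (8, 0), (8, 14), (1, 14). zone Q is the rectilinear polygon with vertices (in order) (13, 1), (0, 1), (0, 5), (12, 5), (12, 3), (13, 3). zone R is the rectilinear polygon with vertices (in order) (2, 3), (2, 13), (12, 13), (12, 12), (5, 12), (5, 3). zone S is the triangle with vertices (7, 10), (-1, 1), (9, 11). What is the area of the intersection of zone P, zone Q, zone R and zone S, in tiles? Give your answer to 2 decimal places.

The intersection is the polygon with vertices (2,4.375), (2.556,5), (3,5), (2,4).
By the shoelace formula its area is 0.33.

0.33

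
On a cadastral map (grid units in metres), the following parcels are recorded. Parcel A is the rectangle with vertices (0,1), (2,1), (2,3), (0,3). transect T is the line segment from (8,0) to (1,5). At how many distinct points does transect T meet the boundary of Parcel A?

0

The segment lies entirely outside Parcel A and never meets its boundary.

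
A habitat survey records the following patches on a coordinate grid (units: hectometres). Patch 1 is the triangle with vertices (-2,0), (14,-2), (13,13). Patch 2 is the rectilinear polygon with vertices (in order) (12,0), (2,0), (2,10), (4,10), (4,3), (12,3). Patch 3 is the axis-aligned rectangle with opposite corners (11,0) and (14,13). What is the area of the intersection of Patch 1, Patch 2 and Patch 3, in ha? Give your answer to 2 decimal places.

The intersection is the polygon with vertices (12,3), (12,0), (11,0), (11,3).
By the shoelace formula its area is 3.00.

3.00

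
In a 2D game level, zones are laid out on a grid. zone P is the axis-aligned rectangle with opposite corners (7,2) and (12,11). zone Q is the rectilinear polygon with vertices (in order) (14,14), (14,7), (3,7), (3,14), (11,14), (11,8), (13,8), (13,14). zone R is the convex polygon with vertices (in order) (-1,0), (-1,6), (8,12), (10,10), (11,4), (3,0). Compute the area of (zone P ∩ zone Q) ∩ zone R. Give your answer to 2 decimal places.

The region (zone P ∩ zone Q) ∩ zone R is the polygon with vertices (7,7), (7,11), (9,11), (10,10), (10.5,7).
By the shoelace formula its area is 12.25.

12.25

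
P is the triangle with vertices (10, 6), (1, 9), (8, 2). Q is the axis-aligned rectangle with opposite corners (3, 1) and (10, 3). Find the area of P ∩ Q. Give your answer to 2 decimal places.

0.75

The intersection is the polygon with vertices (8,2), (7,3), (8.5,3).
By the shoelace formula its area is 0.75.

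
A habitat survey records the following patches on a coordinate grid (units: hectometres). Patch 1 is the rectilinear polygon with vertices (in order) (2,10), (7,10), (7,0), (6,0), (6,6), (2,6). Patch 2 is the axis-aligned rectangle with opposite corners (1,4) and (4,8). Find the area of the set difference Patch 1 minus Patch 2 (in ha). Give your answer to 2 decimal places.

22.00

|Patch 1| = 26, |Patch 1∩Patch 2| = 4.
|Patch 1 ∖ Patch 2| = |Patch 1| − |Patch 1∩Patch 2| = 26 − 4 = 22.00.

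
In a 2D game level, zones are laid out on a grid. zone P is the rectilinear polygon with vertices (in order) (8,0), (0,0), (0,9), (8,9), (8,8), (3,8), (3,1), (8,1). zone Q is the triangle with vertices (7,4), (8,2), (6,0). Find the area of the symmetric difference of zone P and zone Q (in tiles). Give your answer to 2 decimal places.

39.25

|zone P| = 37, |zone Q| = 3, |zone P∩zone Q| = 0.375.
|zone P △ zone Q| = |zone P| + |zone Q| − 2·|zone P∩zone Q| = 37 + 3 − 0.75 = 39.25.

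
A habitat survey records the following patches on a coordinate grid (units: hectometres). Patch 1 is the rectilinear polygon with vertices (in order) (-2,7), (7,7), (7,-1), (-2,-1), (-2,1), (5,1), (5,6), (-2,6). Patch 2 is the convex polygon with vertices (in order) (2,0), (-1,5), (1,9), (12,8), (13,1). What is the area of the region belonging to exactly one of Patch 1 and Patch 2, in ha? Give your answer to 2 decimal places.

93.17

|Patch 1| = 37, |Patch 2| = 99, |Patch 1∩Patch 2| = 21.4136.
|Patch 1 △ Patch 2| = |Patch 1| + |Patch 2| − 2·|Patch 1∩Patch 2| = 37 + 99 − 42.8273 = 93.17.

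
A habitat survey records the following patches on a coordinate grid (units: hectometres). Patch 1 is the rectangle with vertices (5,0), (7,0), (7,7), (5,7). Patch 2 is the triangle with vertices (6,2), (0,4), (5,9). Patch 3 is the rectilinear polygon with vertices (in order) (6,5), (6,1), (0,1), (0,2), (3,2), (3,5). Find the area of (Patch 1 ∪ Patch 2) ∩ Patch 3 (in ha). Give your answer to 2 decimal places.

8.67

The region (Patch 1 ∪ Patch 2) ∩ Patch 3 is the polygon with vertices (5,2.333), (3,3), (3,5), (6,5), (6,1), (5,1).
By the shoelace formula its area is 8.67.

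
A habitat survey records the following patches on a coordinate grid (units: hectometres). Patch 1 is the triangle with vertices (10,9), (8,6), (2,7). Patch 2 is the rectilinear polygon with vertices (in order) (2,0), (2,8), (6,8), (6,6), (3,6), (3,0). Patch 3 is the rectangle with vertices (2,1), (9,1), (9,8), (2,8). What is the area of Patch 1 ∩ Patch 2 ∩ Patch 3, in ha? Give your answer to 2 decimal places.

3.33

The intersection is the polygon with vertices (6,8), (6,6.333), (2,7).
By the shoelace formula its area is 3.33.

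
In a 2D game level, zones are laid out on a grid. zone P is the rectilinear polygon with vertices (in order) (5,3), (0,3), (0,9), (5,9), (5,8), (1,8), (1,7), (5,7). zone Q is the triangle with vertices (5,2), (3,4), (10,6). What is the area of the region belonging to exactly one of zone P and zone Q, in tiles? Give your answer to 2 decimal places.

30.86

|zone P| = 26, |zone Q| = 9, |zone P∩zone Q| = 2.0714.
|zone P △ zone Q| = |zone P| + |zone Q| − 2·|zone P∩zone Q| = 26 + 9 − 4.1429 = 30.86.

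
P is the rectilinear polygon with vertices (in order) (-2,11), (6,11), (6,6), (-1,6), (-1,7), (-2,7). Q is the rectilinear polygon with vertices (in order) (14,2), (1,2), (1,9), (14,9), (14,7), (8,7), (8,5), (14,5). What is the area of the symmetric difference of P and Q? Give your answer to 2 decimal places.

|P| = 39, |Q| = 79, |P∩Q| = 15.
|P △ Q| = |P| + |Q| − 2·|P∩Q| = 39 + 79 − 30 = 88.00.

88.00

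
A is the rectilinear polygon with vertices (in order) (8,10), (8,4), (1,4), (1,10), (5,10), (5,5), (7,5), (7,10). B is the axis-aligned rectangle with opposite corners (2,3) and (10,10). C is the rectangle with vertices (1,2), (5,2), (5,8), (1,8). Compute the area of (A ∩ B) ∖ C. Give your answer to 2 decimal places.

|A ∩ B| = 26.
|(A ∩ B) ∩ C| = 12.
|(A ∩ B) ∖ C| = 26 − 12 = 14.00.

14.00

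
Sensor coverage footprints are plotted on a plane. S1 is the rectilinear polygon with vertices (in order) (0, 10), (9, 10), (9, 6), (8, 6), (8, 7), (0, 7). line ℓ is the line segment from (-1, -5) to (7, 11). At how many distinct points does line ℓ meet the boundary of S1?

The segment meets the boundary at (6.5,10), (5,7).

2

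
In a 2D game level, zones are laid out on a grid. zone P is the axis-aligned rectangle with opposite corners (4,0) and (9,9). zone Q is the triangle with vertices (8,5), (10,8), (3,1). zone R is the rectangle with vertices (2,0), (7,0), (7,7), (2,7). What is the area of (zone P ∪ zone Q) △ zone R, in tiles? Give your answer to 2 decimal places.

|zone P ∪ zone Q| = 45.35.
|(zone P ∪ zone Q) ∩ zone R| = 21.1.
|(zone P ∪ zone Q) △ zone R| = 45.35 + 35 − 42.2 = 38.15.

38.15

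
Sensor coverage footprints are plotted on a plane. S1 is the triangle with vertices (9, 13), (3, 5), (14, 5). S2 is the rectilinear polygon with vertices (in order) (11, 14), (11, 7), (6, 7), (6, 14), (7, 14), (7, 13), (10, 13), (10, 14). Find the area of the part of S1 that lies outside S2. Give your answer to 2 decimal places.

|S1| = 44, |S1∩S2| = 20.8.
|S1 ∖ S2| = |S1| − |S1∩S2| = 44 − 20.8 = 23.20.

23.20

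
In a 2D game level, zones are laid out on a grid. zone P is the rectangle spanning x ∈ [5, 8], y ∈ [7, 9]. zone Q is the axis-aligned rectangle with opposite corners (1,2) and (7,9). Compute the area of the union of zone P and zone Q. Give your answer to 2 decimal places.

44.00

By inclusion–exclusion:
Individual areas: |zone P| = 6, |zone Q| = 42.
|zone P∩zone Q|: x∈[5,7], y∈[7,9] → 2·2 = 4.
|zone P ∪ zone Q| = 48 − 4 = 44.00.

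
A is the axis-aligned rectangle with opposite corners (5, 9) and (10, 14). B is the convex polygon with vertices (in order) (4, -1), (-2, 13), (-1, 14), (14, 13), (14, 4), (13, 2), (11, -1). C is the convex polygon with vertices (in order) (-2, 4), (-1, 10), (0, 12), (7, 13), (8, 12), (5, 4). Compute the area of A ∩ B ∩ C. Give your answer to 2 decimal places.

The intersection is the polygon with vertices (5,9), (5,12.714), (7,13), (8,12), (6.875,9).
By the shoelace formula its area is 9.53.

9.53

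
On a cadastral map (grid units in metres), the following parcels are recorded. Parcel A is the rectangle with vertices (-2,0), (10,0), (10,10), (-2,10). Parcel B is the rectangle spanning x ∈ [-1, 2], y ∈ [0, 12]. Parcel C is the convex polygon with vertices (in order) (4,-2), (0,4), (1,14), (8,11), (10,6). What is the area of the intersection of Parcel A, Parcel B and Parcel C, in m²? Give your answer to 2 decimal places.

The intersection is the polygon with vertices (2,1), (0,4), (0.6,10), (2,10).
By the shoelace formula its area is 13.20.

13.20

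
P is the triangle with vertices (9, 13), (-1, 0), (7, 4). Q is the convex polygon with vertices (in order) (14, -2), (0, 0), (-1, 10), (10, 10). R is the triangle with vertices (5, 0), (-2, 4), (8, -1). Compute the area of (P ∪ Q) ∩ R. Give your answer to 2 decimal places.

The region (P ∪ Q) ∩ R is the polygon with vertices (-0.316,3.158), (8,-1), (5,0), (-0.303,3.03).
By the shoelace formula its area is 2.40.

2.40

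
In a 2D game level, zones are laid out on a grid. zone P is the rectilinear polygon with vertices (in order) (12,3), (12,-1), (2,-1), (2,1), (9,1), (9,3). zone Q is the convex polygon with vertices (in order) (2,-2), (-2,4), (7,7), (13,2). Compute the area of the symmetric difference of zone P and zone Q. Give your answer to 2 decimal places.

|zone P| = 26, |zone Q| = 72.5, |zone P∩zone Q| = 16.4265.
|zone P △ zone Q| = |zone P| + |zone Q| − 2·|zone P∩zone Q| = 26 + 72.5 − 32.853 = 65.65.

65.65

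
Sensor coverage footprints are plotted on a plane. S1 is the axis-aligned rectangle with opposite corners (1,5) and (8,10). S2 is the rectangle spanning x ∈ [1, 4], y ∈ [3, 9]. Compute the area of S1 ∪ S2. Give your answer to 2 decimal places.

41.00

By inclusion–exclusion:
Individual areas: |S1| = 35, |S2| = 18.
|S1∩S2|: x∈[1,4], y∈[5,9] → 3·4 = 12.
|S1 ∪ S2| = 53 − 12 = 41.00.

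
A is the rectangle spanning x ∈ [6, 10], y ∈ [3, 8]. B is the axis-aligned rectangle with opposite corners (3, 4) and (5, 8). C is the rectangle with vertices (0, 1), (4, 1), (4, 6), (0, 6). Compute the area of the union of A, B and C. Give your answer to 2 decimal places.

By inclusion–exclusion:
Individual areas: |A| = 20, |B| = 8, |C| = 20.
|A∩B| = 0 (no overlap).
|A∩C| = 0 (no overlap).
|B∩C|: x∈[3,4], y∈[4,6] → 1·2 = 2.
|A∩B∩C| = 0.
|A ∪ B ∪ C| = 48 − 2 + 0 = 46.00.

46.00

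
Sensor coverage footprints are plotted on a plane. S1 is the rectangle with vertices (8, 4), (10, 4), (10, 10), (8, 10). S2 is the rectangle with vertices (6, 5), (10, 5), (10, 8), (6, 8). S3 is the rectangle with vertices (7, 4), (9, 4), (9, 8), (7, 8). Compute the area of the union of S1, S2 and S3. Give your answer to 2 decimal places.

19.00

By inclusion–exclusion:
Individual areas: |S1| = 12, |S2| = 12, |S3| = 8.
|S1∩S2|: x∈[8,10], y∈[5,8] → 2·3 = 6.
|S1∩S3|: x∈[8,9], y∈[4,8] → 1·4 = 4.
|S2∩S3|: x∈[7,9], y∈[5,8] → 2·3 = 6.
|S1∩S2∩S3| = 3.
|S1 ∪ S2 ∪ S3| = 32 − 16 + 3 = 19.00.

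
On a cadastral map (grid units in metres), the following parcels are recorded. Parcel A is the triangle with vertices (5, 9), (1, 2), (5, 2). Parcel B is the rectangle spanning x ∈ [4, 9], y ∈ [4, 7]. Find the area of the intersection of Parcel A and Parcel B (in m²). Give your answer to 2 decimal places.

The intersection is the polygon with vertices (5,4), (4,4), (4,7), (5,7).
By the shoelace formula its area is 3.00.

3.00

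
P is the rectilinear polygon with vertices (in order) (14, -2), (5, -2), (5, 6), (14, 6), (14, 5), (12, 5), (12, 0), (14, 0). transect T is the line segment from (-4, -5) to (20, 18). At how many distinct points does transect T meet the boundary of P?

2

The segment meets the boundary at (7.478,6), (5,3.625).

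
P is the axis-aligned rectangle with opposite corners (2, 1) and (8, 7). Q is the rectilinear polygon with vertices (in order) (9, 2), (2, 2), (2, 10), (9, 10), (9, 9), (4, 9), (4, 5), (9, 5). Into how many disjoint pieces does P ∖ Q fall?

2

P ∖ Q splits into 2 disjoint pieces (area 6, area 8).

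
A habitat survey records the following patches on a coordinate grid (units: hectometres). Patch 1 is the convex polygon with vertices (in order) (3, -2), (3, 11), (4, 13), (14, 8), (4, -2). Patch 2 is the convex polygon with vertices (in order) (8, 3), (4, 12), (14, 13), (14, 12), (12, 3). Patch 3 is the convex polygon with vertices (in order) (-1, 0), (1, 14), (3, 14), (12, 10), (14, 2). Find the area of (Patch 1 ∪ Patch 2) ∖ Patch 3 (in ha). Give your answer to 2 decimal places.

22.51

|Patch 1 ∪ Patch 2| = 114.019.
|(Patch 1 ∪ Patch 2) ∩ Patch 3| = 91.5131.
|(Patch 1 ∪ Patch 2) ∖ Patch 3| = 114.019 − 91.5131 = 22.51.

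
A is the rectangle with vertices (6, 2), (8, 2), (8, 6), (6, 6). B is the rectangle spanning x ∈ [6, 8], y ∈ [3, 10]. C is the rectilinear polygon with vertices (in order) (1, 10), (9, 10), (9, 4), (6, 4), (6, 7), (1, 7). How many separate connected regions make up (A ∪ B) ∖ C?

(A ∪ B) ∖ C is a single connected region.

1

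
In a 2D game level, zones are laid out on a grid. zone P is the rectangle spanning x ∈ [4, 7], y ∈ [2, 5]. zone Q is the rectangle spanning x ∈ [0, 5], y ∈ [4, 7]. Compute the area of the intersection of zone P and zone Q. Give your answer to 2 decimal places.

|zone P∩zone Q|: x∈[4,5], y∈[4,5] → 1·1 = 1.

1.00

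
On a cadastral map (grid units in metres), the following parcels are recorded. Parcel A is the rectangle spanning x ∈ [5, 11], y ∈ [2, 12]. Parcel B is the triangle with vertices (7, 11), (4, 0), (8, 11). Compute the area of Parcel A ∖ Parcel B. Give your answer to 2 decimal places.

|Parcel A| = 60, |Parcel A∩Parcel B| = 5.0417.
|Parcel A ∖ Parcel B| = |Parcel A| − |Parcel A∩Parcel B| = 60 − 5.0417 = 54.96.

54.96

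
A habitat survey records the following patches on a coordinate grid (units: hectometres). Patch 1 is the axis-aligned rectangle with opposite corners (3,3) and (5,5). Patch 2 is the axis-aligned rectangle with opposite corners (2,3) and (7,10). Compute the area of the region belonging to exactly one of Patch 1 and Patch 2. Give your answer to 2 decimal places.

|Patch 1∩Patch 2|: x∈[3,5], y∈[3,5] → 2·2 = 4.
|Patch 1 △ Patch 2| = |Patch 1| + |Patch 2| − 2·|Patch 1∩Patch 2| = 4 + 35 − 8 = 31.00.

31.00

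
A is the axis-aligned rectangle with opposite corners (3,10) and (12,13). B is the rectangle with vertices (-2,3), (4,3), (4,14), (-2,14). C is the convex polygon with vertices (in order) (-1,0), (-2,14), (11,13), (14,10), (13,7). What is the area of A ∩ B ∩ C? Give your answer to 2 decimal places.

The intersection is the polygon with vertices (3,13), (4,13), (4,10), (3,10).
By the shoelace formula its area is 3.00.

3.00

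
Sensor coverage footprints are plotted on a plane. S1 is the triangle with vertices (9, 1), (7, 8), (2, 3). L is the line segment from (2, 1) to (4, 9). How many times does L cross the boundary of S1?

The segment meets the boundary at (2.667,3.667), (2.467,2.867).

2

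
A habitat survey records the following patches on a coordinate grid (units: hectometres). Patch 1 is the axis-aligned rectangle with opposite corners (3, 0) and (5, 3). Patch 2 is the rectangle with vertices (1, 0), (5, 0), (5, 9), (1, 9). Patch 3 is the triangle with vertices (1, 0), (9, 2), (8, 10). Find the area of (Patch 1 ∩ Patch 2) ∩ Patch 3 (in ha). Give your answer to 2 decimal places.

4.49

The region (Patch 1 ∩ Patch 2) ∩ Patch 3 is the polygon with vertices (3,2.857), (3.1,3), (5,3), (5,1), (3,0.5).
By the shoelace formula its area is 4.49.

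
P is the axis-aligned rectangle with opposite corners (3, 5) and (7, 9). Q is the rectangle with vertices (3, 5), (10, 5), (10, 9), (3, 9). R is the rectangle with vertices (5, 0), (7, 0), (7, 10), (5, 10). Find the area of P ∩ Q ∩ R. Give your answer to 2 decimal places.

8.00

The intersection is the polygon with vertices (5,5), (5,9), (7,9), (7,5).
By the shoelace formula its area is 8.00.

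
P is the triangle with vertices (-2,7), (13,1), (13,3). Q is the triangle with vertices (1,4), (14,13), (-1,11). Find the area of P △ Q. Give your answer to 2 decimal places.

66.97

|P| = 15, |Q| = 54.5, |P∩Q| = 1.2663.
|P △ Q| = |P| + |Q| − 2·|P∩Q| = 15 + 54.5 − 2.5326 = 66.97.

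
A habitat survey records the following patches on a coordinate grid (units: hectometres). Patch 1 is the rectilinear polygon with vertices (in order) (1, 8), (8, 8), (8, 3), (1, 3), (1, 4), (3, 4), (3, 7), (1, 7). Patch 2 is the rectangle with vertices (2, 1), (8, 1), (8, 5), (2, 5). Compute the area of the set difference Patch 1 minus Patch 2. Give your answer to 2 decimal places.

|Patch 1| = 29, |Patch 1∩Patch 2| = 11.
|Patch 1 ∖ Patch 2| = |Patch 1| − |Patch 1∩Patch 2| = 29 − 11 = 18.00.

18.00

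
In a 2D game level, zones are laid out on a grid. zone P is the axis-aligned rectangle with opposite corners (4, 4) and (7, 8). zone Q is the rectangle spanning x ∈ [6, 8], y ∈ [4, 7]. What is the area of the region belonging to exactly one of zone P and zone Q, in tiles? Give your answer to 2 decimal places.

|zone P∩zone Q|: x∈[6,7], y∈[4,7] → 1·3 = 3.
|zone P △ zone Q| = |zone P| + |zone Q| − 2·|zone P∩zone Q| = 12 + 6 − 6 = 12.00.

12.00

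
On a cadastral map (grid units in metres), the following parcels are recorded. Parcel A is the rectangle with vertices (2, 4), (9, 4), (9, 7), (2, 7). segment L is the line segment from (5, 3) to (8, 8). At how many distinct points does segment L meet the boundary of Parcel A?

The segment meets the boundary at (7.4,7), (5.6,4).

2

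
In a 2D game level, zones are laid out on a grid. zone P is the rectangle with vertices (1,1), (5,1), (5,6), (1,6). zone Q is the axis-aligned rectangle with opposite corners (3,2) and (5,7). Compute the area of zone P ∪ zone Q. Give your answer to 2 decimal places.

By inclusion–exclusion:
Individual areas: |zone P| = 20, |zone Q| = 10.
|zone P∩zone Q|: x∈[3,5], y∈[2,6] → 2·4 = 8.
|zone P ∪ zone Q| = 30 − 8 = 22.00.

22.00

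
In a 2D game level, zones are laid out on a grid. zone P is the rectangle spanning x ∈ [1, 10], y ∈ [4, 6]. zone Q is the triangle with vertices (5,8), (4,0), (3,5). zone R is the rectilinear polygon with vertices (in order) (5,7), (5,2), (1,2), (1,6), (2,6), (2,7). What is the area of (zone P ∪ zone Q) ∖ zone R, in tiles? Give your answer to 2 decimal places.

10.92

|zone P ∪ zone Q| = 21.6833.
|(zone P ∪ zone Q) ∩ zone R| = 10.7625.
|(zone P ∪ zone Q) ∖ zone R| = 21.6833 − 10.7625 = 10.92.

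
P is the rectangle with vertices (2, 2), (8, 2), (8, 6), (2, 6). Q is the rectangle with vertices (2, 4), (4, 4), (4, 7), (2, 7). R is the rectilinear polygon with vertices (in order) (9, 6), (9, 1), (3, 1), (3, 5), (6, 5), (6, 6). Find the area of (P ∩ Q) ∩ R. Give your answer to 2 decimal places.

The region (P ∩ Q) ∩ R is the polygon with vertices (4,4), (3,4), (3,5), (4,5).
By the shoelace formula its area is 1.00.

1.00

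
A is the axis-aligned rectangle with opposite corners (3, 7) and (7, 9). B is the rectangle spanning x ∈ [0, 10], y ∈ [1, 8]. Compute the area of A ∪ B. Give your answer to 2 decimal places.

By inclusion–exclusion:
Individual areas: |A| = 8, |B| = 70.
|A∩B|: x∈[3,7], y∈[7,8] → 4·1 = 4.
|A ∪ B| = 78 − 4 = 74.00.

74.00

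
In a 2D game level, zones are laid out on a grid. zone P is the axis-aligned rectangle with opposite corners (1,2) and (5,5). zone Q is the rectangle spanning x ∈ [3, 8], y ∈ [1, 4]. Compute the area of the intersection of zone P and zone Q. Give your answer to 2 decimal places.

4.00

|zone P∩zone Q|: x∈[3,5], y∈[2,4] → 2·2 = 4.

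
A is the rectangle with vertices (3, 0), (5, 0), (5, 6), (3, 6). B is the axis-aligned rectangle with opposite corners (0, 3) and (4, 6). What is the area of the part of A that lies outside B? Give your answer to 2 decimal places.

9.00

|A∩B|: x∈[3,4], y∈[3,6] → 1·3 = 3.
|A| = 12.
|A ∖ B| = |A| − |A∩B| = 12 − 3 = 9.00.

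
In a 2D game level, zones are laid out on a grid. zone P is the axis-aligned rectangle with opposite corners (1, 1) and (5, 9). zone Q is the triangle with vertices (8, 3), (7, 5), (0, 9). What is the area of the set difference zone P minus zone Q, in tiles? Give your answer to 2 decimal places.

|zone P| = 32, |zone P∩zone Q| = 2.1429.
|zone P ∖ zone Q| = |zone P| − |zone P∩zone Q| = 32 − 2.1429 = 29.86.

29.86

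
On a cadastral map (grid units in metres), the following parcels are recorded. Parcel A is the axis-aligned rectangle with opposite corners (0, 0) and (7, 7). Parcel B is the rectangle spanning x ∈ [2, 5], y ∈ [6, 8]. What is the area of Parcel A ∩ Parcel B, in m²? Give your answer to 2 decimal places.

3.00

|Parcel A∩Parcel B|: x∈[2,5], y∈[6,7] → 3·1 = 3.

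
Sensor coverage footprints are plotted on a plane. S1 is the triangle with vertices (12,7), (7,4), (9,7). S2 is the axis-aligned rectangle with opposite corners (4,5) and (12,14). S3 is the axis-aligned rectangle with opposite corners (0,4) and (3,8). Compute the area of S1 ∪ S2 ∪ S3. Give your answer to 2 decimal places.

84.50

By inclusion–exclusion:
Individual areas: |S1| = 4.5, |S2| = 72, |S3| = 12.
|S1∩S2| = 4.
|S1∩S3| = 0.
|S2∩S3| = 0 (no overlap).
|S1∩S2∩S3| = 0.
|S1 ∪ S2 ∪ S3| = 88.5 − 4 + 0 = 84.50.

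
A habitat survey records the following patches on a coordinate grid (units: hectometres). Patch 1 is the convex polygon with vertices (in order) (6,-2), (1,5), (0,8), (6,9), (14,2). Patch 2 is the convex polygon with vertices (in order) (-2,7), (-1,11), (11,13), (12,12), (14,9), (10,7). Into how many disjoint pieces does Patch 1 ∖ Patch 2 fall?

1

Patch 1 ∖ Patch 2 is a single connected region.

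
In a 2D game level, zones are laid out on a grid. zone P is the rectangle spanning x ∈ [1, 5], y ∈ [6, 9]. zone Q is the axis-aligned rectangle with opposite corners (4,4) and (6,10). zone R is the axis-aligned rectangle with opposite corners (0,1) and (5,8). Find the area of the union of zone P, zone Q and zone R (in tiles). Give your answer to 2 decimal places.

46.00

By inclusion–exclusion:
Individual areas: |zone P| = 12, |zone Q| = 12, |zone R| = 35.
|zone P∩zone Q|: x∈[4,5], y∈[6,9] → 1·3 = 3.
|zone P∩zone R|: x∈[1,5], y∈[6,8] → 4·2 = 8.
|zone Q∩zone R|: x∈[4,5], y∈[4,8] → 1·4 = 4.
|zone P∩zone Q∩zone R| = 2.
|zone P ∪ zone Q ∪ zone R| = 59 − 15 + 2 = 46.00.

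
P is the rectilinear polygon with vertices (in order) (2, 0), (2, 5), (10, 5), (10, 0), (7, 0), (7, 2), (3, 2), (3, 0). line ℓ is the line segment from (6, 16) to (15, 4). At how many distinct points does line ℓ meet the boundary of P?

The segment lies entirely outside P and never meets its boundary.

0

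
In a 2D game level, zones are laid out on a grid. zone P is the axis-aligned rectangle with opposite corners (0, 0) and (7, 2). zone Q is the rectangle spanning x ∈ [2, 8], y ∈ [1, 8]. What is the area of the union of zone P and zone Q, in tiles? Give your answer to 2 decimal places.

By inclusion–exclusion:
Individual areas: |zone P| = 14, |zone Q| = 42.
|zone P∩zone Q|: x∈[2,7], y∈[1,2] → 5·1 = 5.
|zone P ∪ zone Q| = 56 − 5 = 51.00.

51.00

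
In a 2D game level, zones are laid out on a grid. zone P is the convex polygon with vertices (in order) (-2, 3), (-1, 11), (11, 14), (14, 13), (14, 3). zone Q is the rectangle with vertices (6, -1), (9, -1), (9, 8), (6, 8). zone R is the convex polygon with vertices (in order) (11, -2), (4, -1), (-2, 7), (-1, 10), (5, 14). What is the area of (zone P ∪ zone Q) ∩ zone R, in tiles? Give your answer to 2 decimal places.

84.36

|zone P ∪ zone Q| = 161.5.
|(zone P ∪ zone Q) ∩ zone R| = 84.36.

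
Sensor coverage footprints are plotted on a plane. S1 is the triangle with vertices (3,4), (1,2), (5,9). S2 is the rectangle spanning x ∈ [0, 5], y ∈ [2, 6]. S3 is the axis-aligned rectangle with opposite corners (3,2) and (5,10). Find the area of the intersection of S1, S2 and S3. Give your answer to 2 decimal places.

The intersection is the polygon with vertices (3.286,6), (3.8,6), (3,4), (3,5.5).
By the shoelace formula its area is 0.73.

0.73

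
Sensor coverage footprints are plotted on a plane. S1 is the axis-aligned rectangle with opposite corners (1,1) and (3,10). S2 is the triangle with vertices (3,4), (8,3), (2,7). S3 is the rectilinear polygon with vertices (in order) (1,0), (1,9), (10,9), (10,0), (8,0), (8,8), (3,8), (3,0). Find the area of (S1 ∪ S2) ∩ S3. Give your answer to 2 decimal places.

|S1 ∪ S2| = 23.8333.
|(S1 ∪ S2) ∩ S3| = 16.00.

16.00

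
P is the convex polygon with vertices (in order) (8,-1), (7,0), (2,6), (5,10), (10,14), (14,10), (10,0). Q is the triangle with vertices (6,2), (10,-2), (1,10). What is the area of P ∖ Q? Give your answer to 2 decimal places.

93.23

|P| = 98.5, |P∩Q| = 5.2727.
|P ∖ Q| = |P| − |P∩Q| = 98.5 − 5.2727 = 93.23.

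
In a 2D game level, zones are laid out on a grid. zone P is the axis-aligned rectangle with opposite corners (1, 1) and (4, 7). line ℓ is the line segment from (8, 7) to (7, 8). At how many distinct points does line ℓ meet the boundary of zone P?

0

The segment lies entirely outside zone P and never meets its boundary.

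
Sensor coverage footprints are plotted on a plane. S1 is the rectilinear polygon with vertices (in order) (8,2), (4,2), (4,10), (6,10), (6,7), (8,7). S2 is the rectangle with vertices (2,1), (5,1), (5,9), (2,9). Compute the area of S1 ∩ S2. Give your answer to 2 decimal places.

The intersection is the polygon with vertices (4,2), (4,9), (5,9), (5,2).
By the shoelace formula its area is 7.00.

7.00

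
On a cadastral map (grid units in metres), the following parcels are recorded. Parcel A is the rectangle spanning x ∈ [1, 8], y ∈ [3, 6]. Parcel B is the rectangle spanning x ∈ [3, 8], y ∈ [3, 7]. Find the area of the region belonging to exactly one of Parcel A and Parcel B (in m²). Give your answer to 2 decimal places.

|Parcel A∩Parcel B|: x∈[3,8], y∈[3,6] → 5·3 = 15.
|Parcel A △ Parcel B| = |Parcel A| + |Parcel B| − 2·|Parcel A∩Parcel B| = 21 + 20 − 30 = 11.00.

11.00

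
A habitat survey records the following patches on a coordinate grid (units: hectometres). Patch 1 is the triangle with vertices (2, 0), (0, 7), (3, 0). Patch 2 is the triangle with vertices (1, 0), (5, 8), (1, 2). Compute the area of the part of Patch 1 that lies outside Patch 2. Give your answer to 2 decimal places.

|Patch 1| = 3.5, |Patch 1∩Patch 2| = 0.6966.
|Patch 1 ∖ Patch 2| = |Patch 1| − |Patch 1∩Patch 2| = 3.5 − 0.6966 = 2.80.

2.80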